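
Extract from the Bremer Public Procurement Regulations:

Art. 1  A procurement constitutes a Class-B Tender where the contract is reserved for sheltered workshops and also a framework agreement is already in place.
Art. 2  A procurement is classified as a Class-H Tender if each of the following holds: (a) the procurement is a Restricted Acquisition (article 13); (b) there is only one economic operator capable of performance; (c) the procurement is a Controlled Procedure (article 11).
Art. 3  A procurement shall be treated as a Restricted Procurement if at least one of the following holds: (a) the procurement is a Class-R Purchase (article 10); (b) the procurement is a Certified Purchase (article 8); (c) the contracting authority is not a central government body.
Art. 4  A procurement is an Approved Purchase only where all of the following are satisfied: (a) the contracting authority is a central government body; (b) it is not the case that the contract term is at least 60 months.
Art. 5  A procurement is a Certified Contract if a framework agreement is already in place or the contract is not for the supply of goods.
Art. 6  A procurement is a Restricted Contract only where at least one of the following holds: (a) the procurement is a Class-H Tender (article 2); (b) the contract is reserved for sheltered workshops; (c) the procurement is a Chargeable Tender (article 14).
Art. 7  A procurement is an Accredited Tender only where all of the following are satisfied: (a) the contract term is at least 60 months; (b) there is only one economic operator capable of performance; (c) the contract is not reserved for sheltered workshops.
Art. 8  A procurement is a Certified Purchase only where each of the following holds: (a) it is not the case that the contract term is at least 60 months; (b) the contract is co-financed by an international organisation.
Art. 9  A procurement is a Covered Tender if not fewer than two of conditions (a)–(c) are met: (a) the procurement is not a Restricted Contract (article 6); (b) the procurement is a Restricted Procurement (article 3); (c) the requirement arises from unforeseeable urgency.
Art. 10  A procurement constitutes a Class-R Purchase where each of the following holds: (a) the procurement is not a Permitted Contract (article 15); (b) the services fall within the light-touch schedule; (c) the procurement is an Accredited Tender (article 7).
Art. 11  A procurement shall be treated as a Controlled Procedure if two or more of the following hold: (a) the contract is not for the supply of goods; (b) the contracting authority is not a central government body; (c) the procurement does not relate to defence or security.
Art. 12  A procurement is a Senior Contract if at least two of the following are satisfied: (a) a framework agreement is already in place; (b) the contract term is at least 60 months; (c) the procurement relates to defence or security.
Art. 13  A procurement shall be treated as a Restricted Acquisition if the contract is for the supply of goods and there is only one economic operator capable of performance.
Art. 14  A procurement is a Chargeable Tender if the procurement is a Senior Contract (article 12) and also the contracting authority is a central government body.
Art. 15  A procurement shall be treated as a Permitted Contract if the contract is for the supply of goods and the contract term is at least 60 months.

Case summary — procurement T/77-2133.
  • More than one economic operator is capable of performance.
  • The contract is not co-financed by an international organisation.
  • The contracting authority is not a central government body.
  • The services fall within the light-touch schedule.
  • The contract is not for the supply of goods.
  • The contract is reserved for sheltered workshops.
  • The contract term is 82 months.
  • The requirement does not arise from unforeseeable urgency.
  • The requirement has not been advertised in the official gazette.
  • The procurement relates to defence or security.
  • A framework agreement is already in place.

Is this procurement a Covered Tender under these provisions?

No

article 13 — Restricted Acquisition: [the contract is for the supply of goods? no] AND [there is only one economic operator capable of performance? no] → not satisfied.
article 11 — Controlled Procedure: the contract is not for the supply of goods? yes; the contracting authority is not a central government body? yes; the procurement does not relate to defence or security? no — 2 of 3 hold (need ≥2) → satisfied.
article 2 — Class-H Tender: [Restricted Acquisition (article 13)? no] AND [there is only one economic operator capable of performance? no] AND [Controlled Procedure (article 11)? yes] → not satisfied.
article 12 — Senior Contract: a framework agreement is already in place? yes; contract term: 82 months ≥ 60 months? yes; the procurement relates to defence or security? yes — 3 of 3 hold (need ≥2) → satisfied.
article 14 — Chargeable Tender: [Senior Contract (article 12)? yes] AND [the contracting authority is a central government body? no] → not satisfied.
article 6 — Restricted Contract: [Class-H Tender (article 2)? no] OR [the contract is reserved for sheltered workshops? yes] OR [Chargeable Tender (article 14)? no] → satisfied.
article 15 — Permitted Contract: [the contract is for the supply of goods? no] AND [contract term: 82 months ≥ 60 months? yes] → not satisfied.
article 7 — Accredited Tender: [contract term: 82 months ≥ 60 months? yes] AND [there is only one economic operator capable of performance? no] AND [the contract is not reserved for sheltered workshops? no] → not satisfied.
article 10 — Class-R Purchase: [not a Permitted Contract (article 15)? yes] AND [the services fall within the light-touch schedule? yes] AND [Accredited Tender (article 7)? no] → not satisfied.
article 8 — Certified Purchase: [contract term: 82 months ≥ 60 months? yes, so negated condition no] AND [the contract is co-financed by an international organisation? no] → not satisfied.
article 3 — Restricted Procurement: [Class-R Purchase (article 10)? no] OR [Certified Purchase (article 8)? no] OR [the contracting authority is not a central government body? yes] → satisfied.
article 9 — Covered Tender: not a Restricted Contract (article 6)? no; Restricted Procurement (article 3)? yes; the requirement arises from unforeseeable urgency? no — 1 of 3 hold (need ≥2) → not satisfied.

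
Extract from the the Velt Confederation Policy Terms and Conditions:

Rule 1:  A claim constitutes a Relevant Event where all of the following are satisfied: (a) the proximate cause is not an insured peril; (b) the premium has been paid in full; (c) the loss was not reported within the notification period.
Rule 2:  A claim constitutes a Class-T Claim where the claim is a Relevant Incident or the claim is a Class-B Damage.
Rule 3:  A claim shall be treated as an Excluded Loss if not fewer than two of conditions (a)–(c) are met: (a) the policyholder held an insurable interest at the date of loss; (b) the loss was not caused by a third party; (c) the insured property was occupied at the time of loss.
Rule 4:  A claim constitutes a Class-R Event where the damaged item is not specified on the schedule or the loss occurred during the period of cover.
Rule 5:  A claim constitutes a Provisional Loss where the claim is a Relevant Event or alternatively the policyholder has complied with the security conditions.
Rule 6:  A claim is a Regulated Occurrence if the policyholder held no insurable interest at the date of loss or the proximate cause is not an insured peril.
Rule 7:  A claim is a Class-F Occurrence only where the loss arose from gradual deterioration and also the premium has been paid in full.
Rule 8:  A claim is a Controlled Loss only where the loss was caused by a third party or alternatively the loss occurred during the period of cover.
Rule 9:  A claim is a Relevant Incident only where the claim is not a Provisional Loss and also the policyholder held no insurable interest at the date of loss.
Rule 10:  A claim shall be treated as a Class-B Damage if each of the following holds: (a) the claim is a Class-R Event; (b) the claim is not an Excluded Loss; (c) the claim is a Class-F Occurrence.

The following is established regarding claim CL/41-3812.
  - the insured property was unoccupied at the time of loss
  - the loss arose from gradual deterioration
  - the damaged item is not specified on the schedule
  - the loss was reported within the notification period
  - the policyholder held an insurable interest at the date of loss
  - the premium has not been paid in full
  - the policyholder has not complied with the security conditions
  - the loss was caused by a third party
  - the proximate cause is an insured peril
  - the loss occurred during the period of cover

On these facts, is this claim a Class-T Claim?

rule 1 — Relevant Event: [the proximate cause is not an insured peril? no] AND [the premium has been paid in full? no] AND [the loss was not reported within the notification period? no] → not satisfied.
rule 5 — Provisional Loss: [Relevant Event (rule 1)? no] OR [the policyholder has complied with the security conditions? no] → not satisfied.
rule 9 — Relevant Incident: [not a Provisional Loss (rule 5)? yes] AND [the policyholder held no insurable interest at the date of loss? no] → not satisfied.
rule 4 — Class-R Event: [the damaged item is not specified on the schedule? yes] OR [the loss occurred during the period of cover? yes] → satisfied.
rule 3 — Excluded Loss: the policyholder held an insurable interest at the date of loss? yes; the loss was not caused by a third party? no; the insured property was occupied at the time of loss? no — 1 of 3 hold (need ≥2) → not satisfied.
rule 7 — Class-F Occurrence: [the loss arose from gradual deterioration? yes] AND [the premium has been paid in full? no] → not satisfied.
rule 10 — Class-B Damage: [Class-R Event (rule 4)? yes] AND [not an Excluded Loss (rule 3)? yes] AND [Class-F Occurrence (rule 7)? no] → not satisfied.
rule 2 — Class-T Claim: [Relevant Incident (rule 9)? no] OR [Class-B Damage (rule 10)? no] → not satisfied.

No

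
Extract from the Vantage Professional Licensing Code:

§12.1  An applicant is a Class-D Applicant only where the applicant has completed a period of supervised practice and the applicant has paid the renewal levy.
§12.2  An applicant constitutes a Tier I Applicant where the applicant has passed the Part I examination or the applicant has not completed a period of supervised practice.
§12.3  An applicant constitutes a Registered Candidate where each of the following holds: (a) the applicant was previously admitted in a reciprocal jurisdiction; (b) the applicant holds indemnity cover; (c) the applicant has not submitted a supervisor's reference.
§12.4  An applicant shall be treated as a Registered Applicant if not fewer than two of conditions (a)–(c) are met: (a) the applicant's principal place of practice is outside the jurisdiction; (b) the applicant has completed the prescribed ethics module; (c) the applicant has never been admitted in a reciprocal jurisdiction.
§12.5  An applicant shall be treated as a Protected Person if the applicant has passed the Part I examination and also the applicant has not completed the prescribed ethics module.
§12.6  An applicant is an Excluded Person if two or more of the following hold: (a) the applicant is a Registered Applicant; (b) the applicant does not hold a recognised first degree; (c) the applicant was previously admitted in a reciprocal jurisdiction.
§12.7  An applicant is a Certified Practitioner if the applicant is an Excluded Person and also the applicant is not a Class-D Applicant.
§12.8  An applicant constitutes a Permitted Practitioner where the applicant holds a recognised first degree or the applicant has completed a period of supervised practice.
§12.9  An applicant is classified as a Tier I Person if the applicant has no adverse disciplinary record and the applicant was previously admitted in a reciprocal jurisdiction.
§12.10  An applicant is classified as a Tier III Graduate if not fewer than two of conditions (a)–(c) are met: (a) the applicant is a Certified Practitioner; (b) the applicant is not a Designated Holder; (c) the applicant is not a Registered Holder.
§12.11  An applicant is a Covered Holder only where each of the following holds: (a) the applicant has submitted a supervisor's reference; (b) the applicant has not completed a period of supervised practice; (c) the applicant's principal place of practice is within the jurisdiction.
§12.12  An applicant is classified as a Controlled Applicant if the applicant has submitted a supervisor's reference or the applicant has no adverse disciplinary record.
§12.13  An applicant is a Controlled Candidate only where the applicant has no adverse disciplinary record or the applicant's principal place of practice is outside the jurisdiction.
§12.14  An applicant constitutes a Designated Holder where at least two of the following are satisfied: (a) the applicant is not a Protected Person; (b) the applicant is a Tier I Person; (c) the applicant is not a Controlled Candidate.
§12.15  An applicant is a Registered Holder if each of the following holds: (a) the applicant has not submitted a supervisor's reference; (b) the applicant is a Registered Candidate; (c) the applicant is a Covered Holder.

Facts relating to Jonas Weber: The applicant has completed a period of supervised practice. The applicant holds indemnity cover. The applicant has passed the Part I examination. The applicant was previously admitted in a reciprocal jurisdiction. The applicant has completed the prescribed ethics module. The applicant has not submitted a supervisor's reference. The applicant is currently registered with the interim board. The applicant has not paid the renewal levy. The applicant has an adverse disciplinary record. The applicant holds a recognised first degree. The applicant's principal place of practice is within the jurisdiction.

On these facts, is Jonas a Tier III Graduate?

Under §12.4: the applicant's principal place of practice is outside the jurisdiction? no; the applicant has completed the prescribed ethics module? yes; the applicant has never been admitted in a reciprocal jurisdiction? no — 1 of 3 hold (need ≥2) → not satisfied.
Under §12.6: Registered Applicant (§12.4)? no; the applicant does not hold a recognised first degree? no; the applicant was previously admitted in a reciprocal jurisdiction? yes — 1 of 3 hold (need ≥2) → not satisfied.
Under §12.1: the applicant has completed a period of supervised practice? yes; and the applicant has paid the renewal levy? no. So the applicant is not a Class-D Applicant.
Under §12.7: Excluded Person (§12.6)? no; and not a Class-D Applicant (§12.1)? yes. So the applicant is not a Certified Practitioner.
Under §12.5: the applicant has passed the Part I examination? yes; and the applicant has not completed the prescribed ethics module? no. So the applicant is not a Protected Person.
Under §12.9: the applicant has no adverse disciplinary record? no; and the applicant was previously admitted in a reciprocal jurisdiction? yes. So the applicant is not a Tier I Person.
Under §12.13: the applicant has no adverse disciplinary record? no; or the applicant's principal place of practice is outside the jurisdiction? no. So the applicant is not a Controlled Candidate.
Under §12.14: not a Protected Person (§12.5)? yes; Tier I Person (§12.9)? no; not a Controlled Candidate (§12.13)? yes — 2 of 3 hold (need ≥2) → satisfied.
Under §12.3: the applicant was previously admitted in a reciprocal jurisdiction? yes; and the applicant holds indemnity cover? yes; and the applicant has not submitted a supervisor's reference? yes. So the applicant is a Registered Candidate.
Under §12.11: the applicant has submitted a supervisor's reference? no; and the applicant has not completed a period of supervised practice? no; and the applicant's principal place of practice is within the jurisdiction? yes. So the applicant is not a Covered Holder.
Under §12.15: the applicant has not submitted a supervisor's reference? yes; and Registered Candidate (§12.3)? yes; and Covered Holder (§12.11)? no. So the applicant is not a Registered Holder.
Under §12.10: Certified Practitioner (§12.7)? no; not a Designated Holder (§12.14)? no; not a Registered Holder (§12.15)? yes — 1 of 3 hold (need ≥2) → not satisfied.

No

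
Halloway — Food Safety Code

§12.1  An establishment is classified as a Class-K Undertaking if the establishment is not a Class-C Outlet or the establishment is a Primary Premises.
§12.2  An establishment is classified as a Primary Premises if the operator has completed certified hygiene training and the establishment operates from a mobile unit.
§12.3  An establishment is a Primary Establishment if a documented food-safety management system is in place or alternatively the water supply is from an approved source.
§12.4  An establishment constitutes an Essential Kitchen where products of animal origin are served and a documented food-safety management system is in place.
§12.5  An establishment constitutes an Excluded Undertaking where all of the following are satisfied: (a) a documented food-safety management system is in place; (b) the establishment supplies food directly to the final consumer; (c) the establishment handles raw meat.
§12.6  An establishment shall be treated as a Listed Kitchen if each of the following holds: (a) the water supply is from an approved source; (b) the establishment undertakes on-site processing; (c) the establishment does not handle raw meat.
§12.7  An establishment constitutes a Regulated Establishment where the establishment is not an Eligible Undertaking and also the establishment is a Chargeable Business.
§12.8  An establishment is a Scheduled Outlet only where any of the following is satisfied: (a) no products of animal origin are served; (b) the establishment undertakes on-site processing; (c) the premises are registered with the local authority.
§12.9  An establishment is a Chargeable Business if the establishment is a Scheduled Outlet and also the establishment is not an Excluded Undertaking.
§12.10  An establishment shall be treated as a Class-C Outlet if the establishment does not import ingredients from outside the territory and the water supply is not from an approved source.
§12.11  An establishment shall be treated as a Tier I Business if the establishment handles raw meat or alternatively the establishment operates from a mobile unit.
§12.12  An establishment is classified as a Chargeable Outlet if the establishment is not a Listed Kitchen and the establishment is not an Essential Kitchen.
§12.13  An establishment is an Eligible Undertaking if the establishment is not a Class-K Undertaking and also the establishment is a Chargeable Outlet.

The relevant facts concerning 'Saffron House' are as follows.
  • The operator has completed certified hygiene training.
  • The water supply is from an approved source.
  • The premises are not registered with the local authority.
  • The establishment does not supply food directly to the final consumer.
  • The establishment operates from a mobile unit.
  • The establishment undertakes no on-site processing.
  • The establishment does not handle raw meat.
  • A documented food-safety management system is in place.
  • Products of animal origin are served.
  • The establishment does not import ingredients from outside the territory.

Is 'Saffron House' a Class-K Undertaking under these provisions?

Yes

§12.10 — Class-C Outlet: [the establishment does not import ingredients from outside the territory? yes] AND [the water supply is not from an approved source? no] → not satisfied.
§12.2 — Primary Premises: [the operator has completed certified hygiene training? yes] AND [the establishment operates from a mobile unit? yes] → satisfied.
§12.1 — Class-K Undertaking: [not a Class-C Outlet (§12.10)? yes] OR [Primary Premises (§12.2)? yes] → satisfied.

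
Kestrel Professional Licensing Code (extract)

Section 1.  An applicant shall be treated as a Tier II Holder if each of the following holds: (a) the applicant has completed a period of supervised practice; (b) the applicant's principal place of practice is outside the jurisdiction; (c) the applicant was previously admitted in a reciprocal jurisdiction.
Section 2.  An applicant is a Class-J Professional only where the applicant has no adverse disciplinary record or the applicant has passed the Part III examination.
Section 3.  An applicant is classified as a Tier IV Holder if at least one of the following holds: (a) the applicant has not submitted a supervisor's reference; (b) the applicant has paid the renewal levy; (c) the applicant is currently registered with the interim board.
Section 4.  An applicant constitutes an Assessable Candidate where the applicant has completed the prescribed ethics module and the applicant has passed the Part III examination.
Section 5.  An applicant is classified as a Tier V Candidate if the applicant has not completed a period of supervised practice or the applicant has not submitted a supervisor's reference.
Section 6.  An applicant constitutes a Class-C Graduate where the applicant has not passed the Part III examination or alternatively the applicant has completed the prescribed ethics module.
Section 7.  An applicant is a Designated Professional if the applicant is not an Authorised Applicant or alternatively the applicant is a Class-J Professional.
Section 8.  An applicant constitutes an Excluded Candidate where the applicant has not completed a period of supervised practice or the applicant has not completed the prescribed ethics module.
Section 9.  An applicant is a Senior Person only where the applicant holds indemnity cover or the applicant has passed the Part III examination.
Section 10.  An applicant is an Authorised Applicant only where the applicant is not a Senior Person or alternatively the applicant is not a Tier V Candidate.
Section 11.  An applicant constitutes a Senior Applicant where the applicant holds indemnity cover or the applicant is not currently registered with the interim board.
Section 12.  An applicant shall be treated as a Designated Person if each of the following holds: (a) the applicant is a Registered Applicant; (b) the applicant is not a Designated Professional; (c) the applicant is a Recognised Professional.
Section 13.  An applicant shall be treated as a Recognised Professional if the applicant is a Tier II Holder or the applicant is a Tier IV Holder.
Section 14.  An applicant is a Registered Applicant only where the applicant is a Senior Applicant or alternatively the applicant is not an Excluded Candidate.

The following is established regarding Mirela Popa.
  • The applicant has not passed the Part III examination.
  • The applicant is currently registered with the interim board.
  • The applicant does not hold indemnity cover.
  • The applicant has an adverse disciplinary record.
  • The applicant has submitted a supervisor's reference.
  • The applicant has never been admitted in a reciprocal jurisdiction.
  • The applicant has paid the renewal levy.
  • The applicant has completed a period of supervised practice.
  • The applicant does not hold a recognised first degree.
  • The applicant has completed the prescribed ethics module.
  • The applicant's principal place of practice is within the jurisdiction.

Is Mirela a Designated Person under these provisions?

section 11 — Senior Applicant: [the applicant holds indemnity cover? no] OR [the applicant is not currently registered with the interim board? no] → not satisfied.
section 8 — Excluded Candidate: [the applicant has not completed a period of supervised practice? no] OR [the applicant has not completed the prescribed ethics module? no] → not satisfied.
section 14 — Registered Applicant: [Senior Applicant (section 11)? no] OR [not an Excluded Candidate (section 8)? yes] → satisfied.
section 9 — Senior Person: [the applicant holds indemnity cover? no] OR [the applicant has passed the Part III examination? no] → not satisfied.
section 5 — Tier V Candidate: [the applicant has not completed a period of supervised practice? no] OR [the applicant has not submitted a supervisor's reference? no] → not satisfied.
section 10 — Authorised Applicant: [not a Senior Person (section 9)? yes] OR [not a Tier V Candidate (section 5)? yes] → satisfied.
section 2 — Class-J Professional: [the applicant has no adverse disciplinary record? no] OR [the applicant has passed the Part III examination? no] → not satisfied.
section 7 — Designated Professional: [not an Authorised Applicant (section 10)? no] OR [Class-J Professional (section 2)? no] → not satisfied.
section 1 — Tier II Holder: [the applicant has completed a period of supervised practice? yes] AND [the applicant's principal place of practice is outside the jurisdiction? no] AND [the applicant was previously admitted in a reciprocal jurisdiction? no] → not satisfied.
section 3 — Tier IV Holder: [the applicant has not submitted a supervisor's reference? no] OR [the applicant has paid the renewal levy? yes] OR [the applicant is currently registered with the interim board? yes] → satisfied.
section 13 — Recognised Professional: [Tier II Holder (section 1)? no] OR [Tier IV Holder (section 3)? yes] → satisfied.
section 12 — Designated Person: [Registered Applicant (section 14)? yes] AND [not a Designated Professional (section 7)? yes] AND [Recognised Professional (section 13)? yes] → satisfied.

Yes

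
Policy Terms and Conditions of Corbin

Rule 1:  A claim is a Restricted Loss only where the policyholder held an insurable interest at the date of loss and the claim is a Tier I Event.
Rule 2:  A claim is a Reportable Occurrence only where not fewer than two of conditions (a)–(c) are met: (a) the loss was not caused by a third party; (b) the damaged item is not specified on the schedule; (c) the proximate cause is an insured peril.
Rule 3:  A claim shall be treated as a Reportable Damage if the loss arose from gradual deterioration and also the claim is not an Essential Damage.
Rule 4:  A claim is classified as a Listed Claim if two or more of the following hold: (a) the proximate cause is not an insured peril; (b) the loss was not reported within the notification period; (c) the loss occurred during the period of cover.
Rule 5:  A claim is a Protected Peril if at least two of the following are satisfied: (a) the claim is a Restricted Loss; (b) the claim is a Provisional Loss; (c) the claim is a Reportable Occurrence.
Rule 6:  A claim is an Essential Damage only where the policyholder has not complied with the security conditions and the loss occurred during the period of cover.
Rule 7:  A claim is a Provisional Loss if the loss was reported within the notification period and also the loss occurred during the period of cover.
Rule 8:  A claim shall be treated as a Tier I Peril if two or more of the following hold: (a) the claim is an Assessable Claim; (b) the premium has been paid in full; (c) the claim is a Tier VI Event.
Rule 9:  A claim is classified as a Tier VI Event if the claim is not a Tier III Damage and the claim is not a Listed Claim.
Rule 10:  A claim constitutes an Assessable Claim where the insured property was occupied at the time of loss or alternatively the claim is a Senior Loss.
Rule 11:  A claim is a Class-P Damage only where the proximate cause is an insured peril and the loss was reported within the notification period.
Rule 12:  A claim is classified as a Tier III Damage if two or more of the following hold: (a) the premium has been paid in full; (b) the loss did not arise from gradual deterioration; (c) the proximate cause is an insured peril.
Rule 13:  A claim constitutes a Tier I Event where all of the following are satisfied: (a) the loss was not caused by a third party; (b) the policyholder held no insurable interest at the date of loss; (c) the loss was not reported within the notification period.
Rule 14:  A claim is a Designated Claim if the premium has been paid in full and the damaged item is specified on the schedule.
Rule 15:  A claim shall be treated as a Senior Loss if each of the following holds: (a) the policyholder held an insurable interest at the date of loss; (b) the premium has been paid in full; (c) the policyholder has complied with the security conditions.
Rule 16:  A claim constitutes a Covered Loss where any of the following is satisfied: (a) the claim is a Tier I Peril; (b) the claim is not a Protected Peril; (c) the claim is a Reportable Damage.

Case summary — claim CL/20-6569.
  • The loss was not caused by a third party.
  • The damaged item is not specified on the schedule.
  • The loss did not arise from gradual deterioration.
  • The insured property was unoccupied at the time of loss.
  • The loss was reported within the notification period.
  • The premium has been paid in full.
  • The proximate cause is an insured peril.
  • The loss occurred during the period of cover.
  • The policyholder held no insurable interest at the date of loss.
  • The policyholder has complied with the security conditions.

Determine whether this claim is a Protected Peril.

Under rule 13: the loss was not caused by a third party? yes; and the policyholder held no insurable interest at the date of loss? yes; and the loss was not reported within the notification period? no. So the claim is not a Tier I Event.
Under rule 1: the policyholder held an insurable interest at the date of loss? no; and Tier I Event (rule 13)? no. So the claim is not a Restricted Loss.
Under rule 7: the loss was reported within the notification period? yes; and the loss occurred during the period of cover? yes. So the claim is a Provisional Loss.
Under rule 2: the loss was not caused by a third party? yes; the damaged item is not specified on the schedule? yes; the proximate cause is an insured peril? yes — 3 of 3 hold (need ≥2) → satisfied.
Under rule 5: Restricted Loss (rule 1)? no; Provisional Loss (rule 7)? yes; Reportable Occurrence (rule 2)? yes — 2 of 3 hold (need ≥2) → satisfied.

Yes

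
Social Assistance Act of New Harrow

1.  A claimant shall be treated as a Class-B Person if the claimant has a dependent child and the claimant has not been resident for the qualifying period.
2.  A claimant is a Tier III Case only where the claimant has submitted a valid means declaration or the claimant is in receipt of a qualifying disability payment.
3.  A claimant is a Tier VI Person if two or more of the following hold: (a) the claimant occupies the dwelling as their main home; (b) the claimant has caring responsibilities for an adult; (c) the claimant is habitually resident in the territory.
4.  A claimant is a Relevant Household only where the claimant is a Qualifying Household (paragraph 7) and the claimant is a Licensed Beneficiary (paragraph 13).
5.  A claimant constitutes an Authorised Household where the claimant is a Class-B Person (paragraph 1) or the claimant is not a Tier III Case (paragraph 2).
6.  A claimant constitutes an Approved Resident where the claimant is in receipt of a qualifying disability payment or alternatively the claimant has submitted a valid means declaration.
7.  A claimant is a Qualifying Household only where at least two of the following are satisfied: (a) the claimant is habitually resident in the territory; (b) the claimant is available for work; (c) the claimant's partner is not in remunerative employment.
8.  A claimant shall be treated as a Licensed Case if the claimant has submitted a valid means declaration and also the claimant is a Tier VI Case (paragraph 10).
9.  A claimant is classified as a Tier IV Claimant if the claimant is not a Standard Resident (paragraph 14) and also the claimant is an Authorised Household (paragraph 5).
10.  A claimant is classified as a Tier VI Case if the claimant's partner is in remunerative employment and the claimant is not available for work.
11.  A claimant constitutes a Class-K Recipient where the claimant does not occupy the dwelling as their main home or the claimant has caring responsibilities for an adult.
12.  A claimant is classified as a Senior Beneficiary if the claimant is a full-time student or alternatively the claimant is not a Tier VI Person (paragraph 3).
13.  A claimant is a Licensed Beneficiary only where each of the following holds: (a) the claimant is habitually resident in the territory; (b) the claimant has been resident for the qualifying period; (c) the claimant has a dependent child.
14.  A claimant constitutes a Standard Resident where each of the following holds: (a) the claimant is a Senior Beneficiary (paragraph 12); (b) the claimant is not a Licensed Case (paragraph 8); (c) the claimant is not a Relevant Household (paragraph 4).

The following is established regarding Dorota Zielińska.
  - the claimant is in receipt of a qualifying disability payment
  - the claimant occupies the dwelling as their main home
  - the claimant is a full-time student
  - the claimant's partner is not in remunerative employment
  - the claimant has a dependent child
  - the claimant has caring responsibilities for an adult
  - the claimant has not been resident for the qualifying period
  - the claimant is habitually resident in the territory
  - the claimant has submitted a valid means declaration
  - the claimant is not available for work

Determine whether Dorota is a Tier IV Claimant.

Under paragraph 3: the claimant occupies the dwelling as their main home? yes; the claimant has caring responsibilities for an adult? yes; the claimant is habitually resident in the territory? yes — 3 of 3 hold (need ≥2) → satisfied.
Under paragraph 12: the claimant is a full-time student? yes; or not a Tier VI Person (paragraph 3)? no. So the claimant is a Senior Beneficiary.
Under paragraph 10: the claimant's partner is in remunerative employment? no; and the claimant is not available for work? yes. So the claimant is not a Tier VI Case.
Under paragraph 8: the claimant has submitted a valid means declaration? yes; and Tier VI Case (paragraph 10)? no. So the claimant is not a Licensed Case.
Under paragraph 7: the claimant is habitually resident in the territory? yes; the claimant is available for work? no; the claimant's partner is not in remunerative employment? yes — 2 of 3 hold (need ≥2) → satisfied.
Under paragraph 13: the claimant is habitually resident in the territory? yes; and the claimant has been resident for the qualifying period? no; and the claimant has a dependent child? yes. So the claimant is not a Licensed Beneficiary.
Under paragraph 4: Qualifying Household (paragraph 7)? yes; and Licensed Beneficiary (paragraph 13)? no. So the claimant is not a Relevant Household.
Under paragraph 14: Senior Beneficiary (paragraph 12)? yes; and not a Licensed Case (paragraph 8)? yes; and not a Relevant Household (paragraph 4)? yes. So the claimant is a Standard Resident.
Under paragraph 1: the claimant has a dependent child? yes; and the claimant has not been resident for the qualifying period? yes. So the claimant is a Class-B Person.
Under paragraph 2: the claimant has submitted a valid means declaration? yes; or the claimant is in receipt of a qualifying disability payment? yes. So the claimant is a Tier III Case.
Under paragraph 5: Class-B Person (paragraph 1)? yes; or not a Tier III Case (paragraph 2)? no. So the claimant is an Authorised Household.
Under paragraph 9: not a Standard Resident (paragraph 14)? no; and Authorised Household (paragraph 5)? yes. So the claimant is not a Tier IV Claimant.

No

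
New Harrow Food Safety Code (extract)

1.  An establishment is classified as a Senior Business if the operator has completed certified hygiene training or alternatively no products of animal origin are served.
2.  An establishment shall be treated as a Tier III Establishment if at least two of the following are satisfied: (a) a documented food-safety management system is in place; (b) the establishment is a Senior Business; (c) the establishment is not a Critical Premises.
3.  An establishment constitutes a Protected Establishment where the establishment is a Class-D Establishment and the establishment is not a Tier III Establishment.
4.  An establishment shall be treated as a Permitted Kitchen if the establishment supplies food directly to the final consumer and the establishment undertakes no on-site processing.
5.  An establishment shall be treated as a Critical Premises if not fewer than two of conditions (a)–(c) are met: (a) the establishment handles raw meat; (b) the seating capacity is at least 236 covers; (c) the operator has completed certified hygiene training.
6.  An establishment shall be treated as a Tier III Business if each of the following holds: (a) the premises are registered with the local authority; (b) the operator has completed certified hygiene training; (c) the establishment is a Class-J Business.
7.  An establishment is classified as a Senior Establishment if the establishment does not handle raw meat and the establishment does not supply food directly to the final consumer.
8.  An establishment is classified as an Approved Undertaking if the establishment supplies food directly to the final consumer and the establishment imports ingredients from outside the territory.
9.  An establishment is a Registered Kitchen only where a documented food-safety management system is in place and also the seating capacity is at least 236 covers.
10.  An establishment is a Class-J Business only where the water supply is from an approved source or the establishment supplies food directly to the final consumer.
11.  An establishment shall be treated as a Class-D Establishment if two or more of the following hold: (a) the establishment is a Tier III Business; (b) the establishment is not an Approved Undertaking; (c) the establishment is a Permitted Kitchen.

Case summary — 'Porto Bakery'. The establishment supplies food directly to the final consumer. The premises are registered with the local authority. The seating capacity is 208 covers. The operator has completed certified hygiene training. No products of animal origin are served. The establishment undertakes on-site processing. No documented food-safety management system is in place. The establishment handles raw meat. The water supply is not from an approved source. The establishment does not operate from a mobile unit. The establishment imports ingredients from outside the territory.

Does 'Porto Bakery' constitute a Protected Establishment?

paragraph 10 — Class-J Business: [the water supply is from an approved source? no] OR [the establishment supplies food directly to the final consumer? yes] → satisfied.
paragraph 6 — Tier III Business: [the premises are registered with the local authority? yes] AND [the operator has completed certified hygiene training? yes] AND [Class-J Business (paragraph 10)? yes] → satisfied.
paragraph 8 — Approved Undertaking: [the establishment supplies food directly to the final consumer? yes] AND [the establishment imports ingredients from outside the territory? yes] → satisfied.
paragraph 4 — Permitted Kitchen: [the establishment supplies food directly to the final consumer? yes] AND [the establishment undertakes no on-site processing? no] → not satisfied.
paragraph 11 — Class-D Establishment: Tier III Business (paragraph 6)? yes; not an Approved Undertaking (paragraph 8)? no; Permitted Kitchen (paragraph 4)? no — 1 of 3 hold (need ≥2) → not satisfied.
paragraph 1 — Senior Business: [the operator has completed certified hygiene training? yes] OR [no products of animal origin are served? yes] → satisfied.
paragraph 5 — Critical Premises: the establishment handles raw meat? yes; seating capacity: 208 covers ≥ 236 covers? no; the operator has completed certified hygiene training? yes — 2 of 3 hold (need ≥2) → satisfied.
paragraph 2 — Tier III Establishment: a documented food-safety management system is in place? no; Senior Business (paragraph 1)? yes; not a Critical Premises (paragraph 5)? no — 1 of 3 hold (need ≥2) → not satisfied.
paragraph 3 — Protected Establishment: [Class-D Establishment (paragraph 11)? no] AND [not a Tier III Establishment (paragraph 2)? yes] → not satisfied.

No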